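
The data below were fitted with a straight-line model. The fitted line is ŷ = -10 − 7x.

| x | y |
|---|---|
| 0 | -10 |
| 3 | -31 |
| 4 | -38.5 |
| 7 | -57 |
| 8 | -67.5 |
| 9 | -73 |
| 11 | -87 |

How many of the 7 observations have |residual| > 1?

2

x=0: ŷ = -10 − 7·0 = -10; e = -10 − (-10) = 0
x=3: ŷ = -10 − 7·3 = -31; e = -31 − (-31) = 0
x=4: ŷ = -10 − 7·4 = -38; e = -38.5 − (-38) = -0.5
x=7: ŷ = -10 − 7·7 = -59; e = -57 − (-59) = 2
x=8: ŷ = -10 − 7·8 = -66; e = -67.5 − (-66) = -1.5
x=9: ŷ = -10 − 7·9 = -73; e = -73 − (-73) = 0
x=11: ŷ = -10 − 7·11 = -87; e = -87 − (-87) = 0
|e| > 1: x=7 (|e|=2), x=8 (|e|=1.5) → 2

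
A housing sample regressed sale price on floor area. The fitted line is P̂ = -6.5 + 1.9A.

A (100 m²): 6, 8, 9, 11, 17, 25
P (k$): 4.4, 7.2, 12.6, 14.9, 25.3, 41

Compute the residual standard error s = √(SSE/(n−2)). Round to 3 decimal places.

A=6: P̂ = -6.5 + 1.9·6 = 4.9; e = 4.4 − 4.9 = -0.5
A=8: P̂ = -6.5 + 1.9·8 = 8.7; e = 7.2 − 8.7 = -1.5
A=9: P̂ = -6.5 + 1.9·9 = 10.6; e = 12.6 − 10.6 = 2
A=11: P̂ = -6.5 + 1.9·11 = 14.4; e = 14.9 − 14.4 = 0.5
A=17: P̂ = -6.5 + 1.9·17 = 25.8; e = 25.3 − 25.8 = -0.5
A=25: P̂ = -6.5 + 1.9·25 = 41; e = 41 − 41 = 0
SSE = 0.25 + 2.25 + 4 + 0.25 + 0.25 + 0 = 7
s = √(7/4) = √1.75 ≈ 1.323

s = 1.323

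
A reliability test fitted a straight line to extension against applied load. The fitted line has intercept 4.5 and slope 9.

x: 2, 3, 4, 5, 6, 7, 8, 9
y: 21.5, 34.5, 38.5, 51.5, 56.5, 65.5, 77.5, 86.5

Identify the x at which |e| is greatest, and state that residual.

x=2: ŷ = 4.5 + 9·2 = 22.5; e = 21.5 − 22.5 = -1
x=3: ŷ = 4.5 + 9·3 = 31.5; e = 34.5 − 31.5 = 3
x=4: ŷ = 4.5 + 9·4 = 40.5; e = 38.5 − 40.5 = -2
x=5: ŷ = 4.5 + 9·5 = 49.5; e = 51.5 − 49.5 = 2
x=6: ŷ = 4.5 + 9·6 = 58.5; e = 56.5 − 58.5 = -2
x=7: ŷ = 4.5 + 9·7 = 67.5; e = 65.5 − 67.5 = -2
x=8: ŷ = 4.5 + 9·8 = 76.5; e = 77.5 − 76.5 = 1
x=9: ŷ = 4.5 + 9·9 = 85.5; e = 86.5 − 85.5 = 1
Largest |e| is 3 at x = 3, residual 3.

x = 3, e = 3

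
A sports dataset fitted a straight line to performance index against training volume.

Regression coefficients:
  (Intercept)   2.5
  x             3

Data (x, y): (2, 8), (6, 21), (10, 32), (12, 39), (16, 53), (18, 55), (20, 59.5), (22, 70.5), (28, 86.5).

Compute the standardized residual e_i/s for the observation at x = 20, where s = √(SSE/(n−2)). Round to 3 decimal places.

x=2: ŷ = 2.5 + 3·2 = 8.5; e = 8 − 8.5 = -0.5
x=6: ŷ = 2.5 + 3·6 = 20.5; e = 21 − 20.5 = 0.5
x=10: ŷ = 2.5 + 3·10 = 32.5; e = 32 − 32.5 = -0.5
x=12: ŷ = 2.5 + 3·12 = 38.5; e = 39 − 38.5 = 0.5
x=16: ŷ = 2.5 + 3·16 = 50.5; e = 53 − 50.5 = 2.5
x=18: ŷ = 2.5 + 3·18 = 56.5; e = 55 − 56.5 = -1.5
x=20: ŷ = 2.5 + 3·20 = 62.5; e = 59.5 − 62.5 = -3
x=22: ŷ = 2.5 + 3·22 = 68.5; e = 70.5 − 68.5 = 2
x=28: ŷ = 2.5 + 3·28 = 86.5; e = 86.5 − 86.5 = 0
SSE = 0.25 + 0.25 + 0.25 + 0.25 + 6.25 + 2.25 + 9 + 4 + 0 = 22.5
s = √(22.5/7) = 1.79284
e/s = -3 / 1.79284 = -1.673

-1.673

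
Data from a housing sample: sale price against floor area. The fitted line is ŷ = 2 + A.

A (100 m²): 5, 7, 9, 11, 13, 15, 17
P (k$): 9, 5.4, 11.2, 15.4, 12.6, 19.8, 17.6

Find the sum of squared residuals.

SSE = 38.32

A=5: ŷ = 2 + 5 = 7; r = 9 − 7 = 2
A=7: ŷ = 2 + 7 = 9; r = 5.4 − 9 = -3.6
A=9: ŷ = 2 + 9 = 11; r = 11.2 − 11 = 0.2
A=11: ŷ = 2 + 11 = 13; r = 15.4 − 13 = 2.4
A=13: ŷ = 2 + 13 = 15; r = 12.6 − 15 = -2.4
A=15: ŷ = 2 + 15 = 17; r = 19.8 − 17 = 2.8
A=17: ŷ = 2 + 17 = 19; r = 17.6 − 19 = -1.4
SSE = 4 + 12.96 + 0.04 + 5.76 + 5.76 + 7.84 + 1.96 = 38.32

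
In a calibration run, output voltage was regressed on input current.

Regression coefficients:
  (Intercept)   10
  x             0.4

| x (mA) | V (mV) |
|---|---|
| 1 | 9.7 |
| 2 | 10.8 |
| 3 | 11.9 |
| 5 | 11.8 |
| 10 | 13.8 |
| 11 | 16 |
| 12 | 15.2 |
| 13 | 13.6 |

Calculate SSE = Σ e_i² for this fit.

x=1: V̂ = 10 + 0.4·1 = 10.4; e = 9.7 − 10.4 = -0.7
x=2: V̂ = 10 + 0.4·2 = 10.8; e = 10.8 − 10.8 = 0
x=3: V̂ = 10 + 0.4·3 = 11.2; e = 11.9 − 11.2 = 0.7
x=5: V̂ = 10 + 0.4·5 = 12; e = 11.8 − 12 = -0.2
x=10: V̂ = 10 + 0.4·10 = 14; e = 13.8 − 14 = -0.2
x=11: V̂ = 10 + 0.4·11 = 14.4; e = 16 − 14.4 = 1.6
x=12: V̂ = 10 + 0.4·12 = 14.8; e = 15.2 − 14.8 = 0.4
x=13: V̂ = 10 + 0.4·13 = 15.2; e = 13.6 − 15.2 = -1.6
SSE = 0.49 + 0 + 0.49 + 0.04 + 0.04 + 2.56 + 0.16 + 2.56 = 6.34

SSE = 6.34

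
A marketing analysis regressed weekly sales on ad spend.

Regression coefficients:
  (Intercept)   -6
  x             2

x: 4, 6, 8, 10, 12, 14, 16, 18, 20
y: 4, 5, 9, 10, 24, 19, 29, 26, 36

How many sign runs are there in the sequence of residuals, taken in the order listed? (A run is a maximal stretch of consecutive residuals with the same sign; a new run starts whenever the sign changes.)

7 runs

x=4: ŷ = -6 + 2·4 = 2; e = 4 − 2 = 2
x=6: ŷ = -6 + 2·6 = 6; e = 5 − 6 = -1
x=8: ŷ = -6 + 2·8 = 10; e = 9 − 10 = -1
x=10: ŷ = -6 + 2·10 = 14; e = 10 − 14 = -4
x=12: ŷ = -6 + 2·12 = 18; e = 24 − 18 = 6
x=14: ŷ = -6 + 2·14 = 22; e = 19 − 22 = -3
x=16: ŷ = -6 + 2·16 = 26; e = 29 − 26 = 3
x=18: ŷ = -6 + 2·18 = 30; e = 26 − 30 = -4
x=20: ŷ = -6 + 2·20 = 34; e = 36 − 34 = 2
Signs: + − − − + − + − +
Runs: +×1, −×3, +×1, −×1, +×1, −×1, +×1 → 7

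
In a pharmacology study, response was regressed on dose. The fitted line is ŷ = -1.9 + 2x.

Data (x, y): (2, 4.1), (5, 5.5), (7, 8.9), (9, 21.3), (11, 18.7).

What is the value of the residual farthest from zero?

x=2: ŷ = -1.9 + 2·2 = 2.1; e = 4.1 − 2.1 = 2
x=5: ŷ = -1.9 + 2·5 = 8.1; e = 5.5 − 8.1 = -2.6
x=7: ŷ = -1.9 + 2·7 = 12.1; e = 8.9 − 12.1 = -3.2
x=9: ŷ = -1.9 + 2·9 = 16.1; e = 21.3 − 16.1 = 5.2
x=11: ŷ = -1.9 + 2·11 = 20.1; e = 18.7 − 20.1 = -1.4
Largest |e| is 5.2 at x = 9, residual 5.2.

e = 5.2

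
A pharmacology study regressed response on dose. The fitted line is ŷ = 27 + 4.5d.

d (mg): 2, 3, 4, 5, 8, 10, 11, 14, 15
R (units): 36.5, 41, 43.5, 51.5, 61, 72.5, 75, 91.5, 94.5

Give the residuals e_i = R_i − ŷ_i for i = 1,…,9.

0.5, 0.5, -1.5, 2, -2, 0.5, -1.5, 1.5, 0

d=2: ŷ = 27 + 4.5·2 = 36; e = 36.5 − 36 = 0.5
d=3: ŷ = 27 + 4.5·3 = 40.5; e = 41 − 40.5 = 0.5
d=4: ŷ = 27 + 4.5·4 = 45; e = 43.5 − 45 = -1.5
d=5: ŷ = 27 + 4.5·5 = 49.5; e = 51.5 − 49.5 = 2
d=8: ŷ = 27 + 4.5·8 = 63; e = 61 − 63 = -2
d=10: ŷ = 27 + 4.5·10 = 72; e = 72.5 − 72 = 0.5
d=11: ŷ = 27 + 4.5·11 = 76.5; e = 75 − 76.5 = -1.5
d=14: ŷ = 27 + 4.5·14 = 90; e = 91.5 − 90 = 1.5
d=15: ŷ = 27 + 4.5·15 = 94.5; e = 94.5 − 94.5 = 0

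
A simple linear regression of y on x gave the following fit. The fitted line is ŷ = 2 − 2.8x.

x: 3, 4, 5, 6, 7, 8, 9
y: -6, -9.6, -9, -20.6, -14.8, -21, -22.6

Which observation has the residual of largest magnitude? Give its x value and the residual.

x=3: ŷ = 2 − 2.8·3 = -6.4; r = -6 − (-6.4) = 0.4
x=4: ŷ = 2 − 2.8·4 = -9.2; r = -9.6 − (-9.2) = -0.4
x=5: ŷ = 2 − 2.8·5 = -12; r = -9 − (-12) = 3
x=6: ŷ = 2 − 2.8·6 = -14.8; r = -20.6 − (-14.8) = -5.8
x=7: ŷ = 2 − 2.8·7 = -17.6; r = -14.8 − (-17.6) = 2.8
x=8: ŷ = 2 − 2.8·8 = -20.4; r = -21 − (-20.4) = -0.6
x=9: ŷ = 2 − 2.8·9 = -23.2; r = -22.6 − (-23.2) = 0.6
Largest |r| is 5.8 at x = 6, residual -5.8.

x = 6, r = -5.8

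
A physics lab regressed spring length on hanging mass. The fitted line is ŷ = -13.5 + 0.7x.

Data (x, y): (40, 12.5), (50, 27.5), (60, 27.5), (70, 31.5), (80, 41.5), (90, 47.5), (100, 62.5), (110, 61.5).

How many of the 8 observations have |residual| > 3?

3

x=40: ŷ = -13.5 + 0.7·40 = 14.5; e = 12.5 − 14.5 = -2
x=50: ŷ = -13.5 + 0.7·50 = 21.5; e = 27.5 − 21.5 = 6
x=60: ŷ = -13.5 + 0.7·60 = 28.5; e = 27.5 − 28.5 = -1
x=70: ŷ = -13.5 + 0.7·70 = 35.5; e = 31.5 − 35.5 = -4
x=80: ŷ = -13.5 + 0.7·80 = 42.5; e = 41.5 − 42.5 = -1
x=90: ŷ = -13.5 + 0.7·90 = 49.5; e = 47.5 − 49.5 = -2
x=100: ŷ = -13.5 + 0.7·100 = 56.5; e = 62.5 − 56.5 = 6
x=110: ŷ = -13.5 + 0.7·110 = 63.5; e = 61.5 − 63.5 = -2
|e| > 3: x=50 (|e|=6), x=70 (|e|=4), x=100 (|e|=6) → 3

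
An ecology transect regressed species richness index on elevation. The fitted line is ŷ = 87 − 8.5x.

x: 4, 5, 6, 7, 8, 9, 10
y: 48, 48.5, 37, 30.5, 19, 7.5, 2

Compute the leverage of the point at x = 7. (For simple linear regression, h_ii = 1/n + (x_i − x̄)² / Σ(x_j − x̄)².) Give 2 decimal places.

x̄ = (4 + 5 + 6 + 7 + 8 + 9 + 10)/7 = 7
Σ(x − x̄)² = 9 + 4 + 1 + 0 + 1 + 4 + 9 = 28
h = 1/7 + (0)²/28 = 0.142857 + 0 = 0.14

h = 0.14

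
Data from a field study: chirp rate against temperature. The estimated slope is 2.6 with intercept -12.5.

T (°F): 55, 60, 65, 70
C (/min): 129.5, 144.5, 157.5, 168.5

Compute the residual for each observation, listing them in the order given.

T=55: ŷ = -12.5 + 2.6·55 = 130.5; e = 129.5 − 130.5 = -1
T=60: ŷ = -12.5 + 2.6·60 = 143.5; e = 144.5 − 143.5 = 1
T=65: ŷ = -12.5 + 2.6·65 = 156.5; e = 157.5 − 156.5 = 1
T=70: ŷ = -12.5 + 2.6·70 = 169.5; e = 168.5 − 169.5 = -1

-1, 1, 1, -1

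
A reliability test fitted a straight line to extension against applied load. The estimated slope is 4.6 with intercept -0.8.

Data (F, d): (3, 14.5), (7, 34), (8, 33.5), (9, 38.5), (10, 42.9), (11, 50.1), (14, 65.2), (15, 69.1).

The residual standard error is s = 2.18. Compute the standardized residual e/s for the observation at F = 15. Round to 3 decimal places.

0.413

d̂ = -0.8 + 4.6·15 = 68.2
e = 69.1 − 68.2 = 0.9
e/s = 0.9 / 2.18 = 0.413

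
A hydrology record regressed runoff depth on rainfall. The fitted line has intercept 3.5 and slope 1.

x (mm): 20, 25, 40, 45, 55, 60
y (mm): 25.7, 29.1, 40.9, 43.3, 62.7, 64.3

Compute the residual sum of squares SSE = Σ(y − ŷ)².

SSE = 57.28

x=20: ŷ = 3.5 + 20 = 23.5; e = 25.7 − 23.5 = 2.2
x=25: ŷ = 3.5 + 25 = 28.5; e = 29.1 − 28.5 = 0.6
x=40: ŷ = 3.5 + 40 = 43.5; e = 40.9 − 43.5 = -2.6
x=45: ŷ = 3.5 + 45 = 48.5; e = 43.3 − 48.5 = -5.2
x=55: ŷ = 3.5 + 55 = 58.5; e = 62.7 − 58.5 = 4.2
x=60: ŷ = 3.5 + 60 = 63.5; e = 64.3 − 63.5 = 0.8
SSE = 4.84 + 0.36 + 6.76 + 27.04 + 17.64 + 0.64 = 57.28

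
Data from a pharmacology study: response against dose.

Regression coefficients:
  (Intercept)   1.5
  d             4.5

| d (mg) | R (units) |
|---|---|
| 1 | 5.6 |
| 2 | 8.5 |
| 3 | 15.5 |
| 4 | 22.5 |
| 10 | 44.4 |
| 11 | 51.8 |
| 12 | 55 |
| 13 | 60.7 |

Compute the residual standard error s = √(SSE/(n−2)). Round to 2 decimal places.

d=1: ŷ = 1.5 + 4.5·1 = 6; e = 5.6 − 6 = -0.4
d=2: ŷ = 1.5 + 4.5·2 = 10.5; e = 8.5 − 10.5 = -2
d=3: ŷ = 1.5 + 4.5·3 = 15; e = 15.5 − 15 = 0.5
d=4: ŷ = 1.5 + 4.5·4 = 19.5; e = 22.5 − 19.5 = 3
d=10: ŷ = 1.5 + 4.5·10 = 46.5; e = 44.4 − 46.5 = -2.1
d=11: ŷ = 1.5 + 4.5·11 = 51; e = 51.8 − 51 = 0.8
d=12: ŷ = 1.5 + 4.5·12 = 55.5; e = 55 − 55.5 = -0.5
d=13: ŷ = 1.5 + 4.5·13 = 60; e = 60.7 − 60 = 0.7
SSE = 0.16 + 4 + 0.25 + 9 + 4.41 + 0.64 + 0.25 + 0.49 = 19.2
s = √(19.2/6) = √3.2 ≈ 1.79

s = 1.79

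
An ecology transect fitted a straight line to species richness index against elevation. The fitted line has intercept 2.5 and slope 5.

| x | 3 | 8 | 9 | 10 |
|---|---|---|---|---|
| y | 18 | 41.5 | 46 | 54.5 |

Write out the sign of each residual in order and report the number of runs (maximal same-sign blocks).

x=3: ŷ = 2.5 + 5·3 = 17.5; r = 18 − 17.5 = 0.5
x=8: ŷ = 2.5 + 5·8 = 42.5; r = 41.5 − 42.5 = -1
x=9: ŷ = 2.5 + 5·9 = 47.5; r = 46 − 47.5 = -1.5
x=10: ŷ = 2.5 + 5·10 = 52.5; r = 54.5 − 52.5 = 2
Signs: + − − +
Runs: +×1, −×2, +×1 → 3

3 runs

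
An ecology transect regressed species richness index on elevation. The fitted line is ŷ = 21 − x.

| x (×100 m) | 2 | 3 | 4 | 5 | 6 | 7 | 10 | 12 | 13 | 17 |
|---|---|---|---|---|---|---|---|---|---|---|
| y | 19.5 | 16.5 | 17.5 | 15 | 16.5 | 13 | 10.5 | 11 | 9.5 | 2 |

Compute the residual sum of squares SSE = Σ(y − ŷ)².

x=2: ŷ = 21 − 2 = 19; r = 19.5 − 19 = 0.5
x=3: ŷ = 21 − 3 = 18; r = 16.5 − 18 = -1.5
x=4: ŷ = 21 − 4 = 17; r = 17.5 − 17 = 0.5
x=5: ŷ = 21 − 5 = 16; r = 15 − 16 = -1
x=6: ŷ = 21 − 6 = 15; r = 16.5 − 15 = 1.5
x=7: ŷ = 21 − 7 = 14; r = 13 − 14 = -1
x=10: ŷ = 21 − 10 = 11; r = 10.5 − 11 = -0.5
x=12: ŷ = 21 − 12 = 9; r = 11 − 9 = 2
x=13: ŷ = 21 − 13 = 8; r = 9.5 − 8 = 1.5
x=17: ŷ = 21 − 17 = 4; r = 2 − 4 = -2
SSE = 0.25 + 2.25 + 0.25 + 1 + 2.25 + 1 + 0.25 + 4 + 2.25 + 4 = 17.5

SSE = 17.5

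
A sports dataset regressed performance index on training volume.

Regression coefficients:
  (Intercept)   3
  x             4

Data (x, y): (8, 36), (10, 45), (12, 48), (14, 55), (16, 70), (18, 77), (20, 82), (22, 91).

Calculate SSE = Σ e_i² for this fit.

SSE = 44

x=8: ŷ = 3 + 4·8 = 35; e = 36 − 35 = 1
x=10: ŷ = 3 + 4·10 = 43; e = 45 − 43 = 2
x=12: ŷ = 3 + 4·12 = 51; e = 48 − 51 = -3
x=14: ŷ = 3 + 4·14 = 59; e = 55 − 59 = -4
x=16: ŷ = 3 + 4·16 = 67; e = 70 − 67 = 3
x=18: ŷ = 3 + 4·18 = 75; e = 77 − 75 = 2
x=20: ŷ = 3 + 4·20 = 83; e = 82 − 83 = -1
x=22: ŷ = 3 + 4·22 = 91; e = 91 − 91 = 0
SSE = 1 + 4 + 9 + 16 + 9 + 4 + 1 + 0 = 44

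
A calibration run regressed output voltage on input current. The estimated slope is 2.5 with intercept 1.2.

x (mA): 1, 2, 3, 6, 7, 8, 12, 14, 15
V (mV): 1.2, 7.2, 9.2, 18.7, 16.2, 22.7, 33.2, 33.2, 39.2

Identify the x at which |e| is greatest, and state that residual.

x=1: ŷ = 1.2 + 2.5·1 = 3.7; e = 1.2 − 3.7 = -2.5
x=2: ŷ = 1.2 + 2.5·2 = 6.2; e = 7.2 − 6.2 = 1
x=3: ŷ = 1.2 + 2.5·3 = 8.7; e = 9.2 − 8.7 = 0.5
x=6: ŷ = 1.2 + 2.5·6 = 16.2; e = 18.7 − 16.2 = 2.5
x=7: ŷ = 1.2 + 2.5·7 = 18.7; e = 16.2 − 18.7 = -2.5
x=8: ŷ = 1.2 + 2.5·8 = 21.2; e = 22.7 − 21.2 = 1.5
x=12: ŷ = 1.2 + 2.5·12 = 31.2; e = 33.2 − 31.2 = 2
x=14: ŷ = 1.2 + 2.5·14 = 36.2; e = 33.2 − 36.2 = -3
x=15: ŷ = 1.2 + 2.5·15 = 38.7; e = 39.2 − 38.7 = 0.5
Largest |e| is 3 at x = 14, residual -3.

x = 14, e = -3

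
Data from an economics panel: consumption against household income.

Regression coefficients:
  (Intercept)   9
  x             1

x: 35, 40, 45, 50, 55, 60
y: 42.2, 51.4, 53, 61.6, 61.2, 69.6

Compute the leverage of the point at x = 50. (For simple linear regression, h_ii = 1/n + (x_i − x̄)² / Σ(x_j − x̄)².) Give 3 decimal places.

h = 0.181

x̄ = (35 + 40 + 45 + 50 + 55 + 60)/6 = 47.5
Σ(x − x̄)² = 156.25 + 56.25 + 6.25 + 6.25 + 56.25 + 156.25 = 437.5
h = 1/6 + (2.5)²/437.5 = 0.166667 + 0.0142857 = 0.181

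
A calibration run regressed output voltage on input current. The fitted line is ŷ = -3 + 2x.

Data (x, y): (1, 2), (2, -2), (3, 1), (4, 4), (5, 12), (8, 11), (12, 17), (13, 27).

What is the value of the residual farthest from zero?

e = 5

x=1: ŷ = -3 + 2·1 = -1; e = 2 − (-1) = 3
x=2: ŷ = -3 + 2·2 = 1; e = -2 − 1 = -3
x=3: ŷ = -3 + 2·3 = 3; e = 1 − 3 = -2
x=4: ŷ = -3 + 2·4 = 5; e = 4 − 5 = -1
x=5: ŷ = -3 + 2·5 = 7; e = 12 − 7 = 5
x=8: ŷ = -3 + 2·8 = 13; e = 11 − 13 = -2
x=12: ŷ = -3 + 2·12 = 21; e = 17 − 21 = -4
x=13: ŷ = -3 + 2·13 = 23; e = 27 − 23 = 4
Largest |e| is 5 at x = 5, residual 5.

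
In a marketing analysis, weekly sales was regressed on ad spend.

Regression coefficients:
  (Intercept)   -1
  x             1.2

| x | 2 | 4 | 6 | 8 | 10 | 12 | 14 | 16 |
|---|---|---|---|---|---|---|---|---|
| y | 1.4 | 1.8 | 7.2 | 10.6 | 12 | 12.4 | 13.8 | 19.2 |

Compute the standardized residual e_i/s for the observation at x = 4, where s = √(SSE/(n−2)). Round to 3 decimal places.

-1.225

x=2: ŷ = -1 + 1.2·2 = 1.4; e = 1.4 − 1.4 = 0
x=4: ŷ = -1 + 1.2·4 = 3.8; e = 1.8 − 3.8 = -2
x=6: ŷ = -1 + 1.2·6 = 6.2; e = 7.2 − 6.2 = 1
x=8: ŷ = -1 + 1.2·8 = 8.6; e = 10.6 − 8.6 = 2
x=10: ŷ = -1 + 1.2·10 = 11; e = 12 − 11 = 1
x=12: ŷ = -1 + 1.2·12 = 13.4; e = 12.4 − 13.4 = -1
x=14: ŷ = -1 + 1.2·14 = 15.8; e = 13.8 − 15.8 = -2
x=16: ŷ = -1 + 1.2·16 = 18.2; e = 19.2 − 18.2 = 1
SSE = 0 + 4 + 1 + 4 + 1 + 1 + 4 + 1 = 16
s = √(16/6) = 1.63299
e/s = -2 / 1.63299 = -1.225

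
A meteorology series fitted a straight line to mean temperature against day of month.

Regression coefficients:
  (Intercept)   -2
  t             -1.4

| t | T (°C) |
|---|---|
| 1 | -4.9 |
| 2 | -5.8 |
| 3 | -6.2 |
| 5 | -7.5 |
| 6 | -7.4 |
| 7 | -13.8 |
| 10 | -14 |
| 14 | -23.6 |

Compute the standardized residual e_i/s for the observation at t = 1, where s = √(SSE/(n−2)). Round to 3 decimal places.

t=1: ŷ = -2 − 1.4·1 = -3.4; e = -4.9 − (-3.4) = -1.5
t=2: ŷ = -2 − 1.4·2 = -4.8; e = -5.8 − (-4.8) = -1
t=3: ŷ = -2 − 1.4·3 = -6.2; e = -6.2 − (-6.2) = 0
t=5: ŷ = -2 − 1.4·5 = -9; e = -7.5 − (-9) = 1.5
t=6: ŷ = -2 − 1.4·6 = -10.4; e = -7.4 − (-10.4) = 3
t=7: ŷ = -2 − 1.4·7 = -11.8; e = -13.8 − (-11.8) = -2
t=10: ŷ = -2 − 1.4·10 = -16; e = -14 − (-16) = 2
t=14: ŷ = -2 − 1.4·14 = -21.6; e = -23.6 − (-21.6) = -2
SSE = 2.25 + 1 + 0 + 2.25 + 9 + 4 + 4 + 4 = 26.5
s = √(26.5/6) = 2.10159
e/s = -1.5 / 2.10159 = -0.714

-0.714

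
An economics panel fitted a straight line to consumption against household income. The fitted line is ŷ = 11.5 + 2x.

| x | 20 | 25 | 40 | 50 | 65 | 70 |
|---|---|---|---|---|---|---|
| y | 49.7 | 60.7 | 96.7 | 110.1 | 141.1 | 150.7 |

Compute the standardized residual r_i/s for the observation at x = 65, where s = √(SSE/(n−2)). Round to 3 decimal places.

-0.138

x=20: ŷ = 11.5 + 2·20 = 51.5; r = 49.7 − 51.5 = -1.8
x=25: ŷ = 11.5 + 2·25 = 61.5; r = 60.7 − 61.5 = -0.8
x=40: ŷ = 11.5 + 2·40 = 91.5; r = 96.7 − 91.5 = 5.2
x=50: ŷ = 11.5 + 2·50 = 111.5; r = 110.1 − 111.5 = -1.4
x=65: ŷ = 11.5 + 2·65 = 141.5; r = 141.1 − 141.5 = -0.4
x=70: ŷ = 11.5 + 2·70 = 151.5; r = 150.7 − 151.5 = -0.8
SSE = 3.24 + 0.64 + 27.04 + 1.96 + 0.16 + 0.64 = 33.68
s = √(33.68/4) = 2.90172
r/s = -0.4 / 2.90172 = -0.138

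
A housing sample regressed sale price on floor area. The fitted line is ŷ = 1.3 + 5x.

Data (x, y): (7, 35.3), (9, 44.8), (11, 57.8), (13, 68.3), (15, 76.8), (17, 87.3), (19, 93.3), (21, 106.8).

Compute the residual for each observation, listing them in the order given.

-1, -1.5, 1.5, 2, 0.5, 1, -3, 0.5

x=7: ŷ = 1.3 + 5·7 = 36.3; e = 35.3 − 36.3 = -1
x=9: ŷ = 1.3 + 5·9 = 46.3; e = 44.8 − 46.3 = -1.5
x=11: ŷ = 1.3 + 5·11 = 56.3; e = 57.8 − 56.3 = 1.5
x=13: ŷ = 1.3 + 5·13 = 66.3; e = 68.3 − 66.3 = 2
x=15: ŷ = 1.3 + 5·15 = 76.3; e = 76.8 − 76.3 = 0.5
x=17: ŷ = 1.3 + 5·17 = 86.3; e = 87.3 − 86.3 = 1
x=19: ŷ = 1.3 + 5·19 = 96.3; e = 93.3 − 96.3 = -3
x=21: ŷ = 1.3 + 5·21 = 106.3; e = 106.8 − 106.3 = 0.5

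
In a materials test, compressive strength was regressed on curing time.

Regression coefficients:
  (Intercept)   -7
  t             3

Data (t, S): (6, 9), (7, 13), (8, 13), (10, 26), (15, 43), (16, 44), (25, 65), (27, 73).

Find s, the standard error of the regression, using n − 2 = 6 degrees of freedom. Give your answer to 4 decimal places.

s = 3.5119

t=6: Ŝ = -7 + 3·6 = 11; r = 9 − 11 = -2
t=7: Ŝ = -7 + 3·7 = 14; r = 13 − 14 = -1
t=8: Ŝ = -7 + 3·8 = 17; r = 13 − 17 = -4
t=10: Ŝ = -7 + 3·10 = 23; r = 26 − 23 = 3
t=15: Ŝ = -7 + 3·15 = 38; r = 43 − 38 = 5
t=16: Ŝ = -7 + 3·16 = 41; r = 44 − 41 = 3
t=25: Ŝ = -7 + 3·25 = 68; r = 65 − 68 = -3
t=27: Ŝ = -7 + 3·27 = 74; r = 73 − 74 = -1
SSE = 4 + 1 + 16 + 9 + 25 + 9 + 9 + 1 = 74
s = √(74/6) = √12.3333 ≈ 3.5119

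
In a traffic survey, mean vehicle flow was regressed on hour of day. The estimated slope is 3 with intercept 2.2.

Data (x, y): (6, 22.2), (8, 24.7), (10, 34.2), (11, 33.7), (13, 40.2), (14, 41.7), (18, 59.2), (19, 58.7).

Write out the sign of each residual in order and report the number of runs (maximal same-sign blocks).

6 runs

x=6: ŷ = 2.2 + 3·6 = 20.2; r = 22.2 − 20.2 = 2
x=8: ŷ = 2.2 + 3·8 = 26.2; r = 24.7 − 26.2 = -1.5
x=10: ŷ = 2.2 + 3·10 = 32.2; r = 34.2 − 32.2 = 2
x=11: ŷ = 2.2 + 3·11 = 35.2; r = 33.7 − 35.2 = -1.5
x=13: ŷ = 2.2 + 3·13 = 41.2; r = 40.2 − 41.2 = -1
x=14: ŷ = 2.2 + 3·14 = 44.2; r = 41.7 − 44.2 = -2.5
x=18: ŷ = 2.2 + 3·18 = 56.2; r = 59.2 − 56.2 = 3
x=19: ŷ = 2.2 + 3·19 = 59.2; r = 58.7 − 59.2 = -0.5
Signs: + − + − − − + −
Runs: +×1, −×1, +×1, −×3, +×1, −×1 → 6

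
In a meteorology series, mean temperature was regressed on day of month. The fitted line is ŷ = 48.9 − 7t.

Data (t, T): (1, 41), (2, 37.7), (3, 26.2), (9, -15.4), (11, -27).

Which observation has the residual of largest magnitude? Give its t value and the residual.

t=1: ŷ = 48.9 − 7·1 = 41.9; e = 41 − 41.9 = -0.9
t=2: ŷ = 48.9 − 7·2 = 34.9; e = 37.7 − 34.9 = 2.8
t=3: ŷ = 48.9 − 7·3 = 27.9; e = 26.2 − 27.9 = -1.7
t=9: ŷ = 48.9 − 7·9 = -14.1; e = -15.4 − (-14.1) = -1.3
t=11: ŷ = 48.9 − 7·11 = -28.1; e = -27 − (-28.1) = 1.1
Largest |e| is 2.8 at t = 2, residual 2.8.

t = 2, e = 2.8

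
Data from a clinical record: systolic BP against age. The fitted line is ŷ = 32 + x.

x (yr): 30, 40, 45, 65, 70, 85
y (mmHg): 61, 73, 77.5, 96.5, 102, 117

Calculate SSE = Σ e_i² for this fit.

x=30: ŷ = 32 + 30 = 62; e = 61 − 62 = -1
x=40: ŷ = 32 + 40 = 72; e = 73 − 72 = 1
x=45: ŷ = 32 + 45 = 77; e = 77.5 − 77 = 0.5
x=65: ŷ = 32 + 65 = 97; e = 96.5 − 97 = -0.5
x=70: ŷ = 32 + 70 = 102; e = 102 − 102 = 0
x=85: ŷ = 32 + 85 = 117; e = 117 − 117 = 0
SSE = 1 + 1 + 0.25 + 0.25 + 0 + 0 = 2.5

SSE = 2.5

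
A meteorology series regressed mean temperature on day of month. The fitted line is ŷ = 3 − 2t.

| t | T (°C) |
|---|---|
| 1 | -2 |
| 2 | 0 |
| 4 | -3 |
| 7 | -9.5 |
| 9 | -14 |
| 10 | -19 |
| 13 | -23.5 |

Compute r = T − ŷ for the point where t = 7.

ŷ = 3 − 2·7 = -11
r = -9.5 − (-11) = 1.5

r = 1.5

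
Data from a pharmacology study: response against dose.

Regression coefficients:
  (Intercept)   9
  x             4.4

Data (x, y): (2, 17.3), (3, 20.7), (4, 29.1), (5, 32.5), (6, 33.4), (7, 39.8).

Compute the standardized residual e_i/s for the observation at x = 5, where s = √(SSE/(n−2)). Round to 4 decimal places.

x=2: ŷ = 9 + 4.4·2 = 17.8; e = 17.3 − 17.8 = -0.5
x=3: ŷ = 9 + 4.4·3 = 22.2; e = 20.7 − 22.2 = -1.5
x=4: ŷ = 9 + 4.4·4 = 26.6; e = 29.1 − 26.6 = 2.5
x=5: ŷ = 9 + 4.4·5 = 31; e = 32.5 − 31 = 1.5
x=6: ŷ = 9 + 4.4·6 = 35.4; e = 33.4 − 35.4 = -2
x=7: ŷ = 9 + 4.4·7 = 39.8; e = 39.8 − 39.8 = 0
SSE = 0.25 + 2.25 + 6.25 + 2.25 + 4 + 0 = 15
s = √(15/4) = 1.93649
e/s = 1.5 / 1.93649 = 0.7746

0.7746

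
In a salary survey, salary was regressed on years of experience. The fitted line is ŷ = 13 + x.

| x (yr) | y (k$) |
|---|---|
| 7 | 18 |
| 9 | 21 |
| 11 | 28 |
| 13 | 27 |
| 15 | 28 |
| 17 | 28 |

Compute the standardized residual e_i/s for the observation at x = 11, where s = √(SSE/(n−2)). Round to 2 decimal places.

1.57

x=7: ŷ = 13 + 7 = 20; e = 18 − 20 = -2
x=9: ŷ = 13 + 9 = 22; e = 21 − 22 = -1
x=11: ŷ = 13 + 11 = 24; e = 28 − 24 = 4
x=13: ŷ = 13 + 13 = 26; e = 27 − 26 = 1
x=15: ŷ = 13 + 15 = 28; e = 28 − 28 = 0
x=17: ŷ = 13 + 17 = 30; e = 28 − 30 = -2
SSE = 4 + 1 + 16 + 1 + 0 + 4 = 26
s = √(26/4) = 2.54951
e/s = 4 / 2.54951 = 1.57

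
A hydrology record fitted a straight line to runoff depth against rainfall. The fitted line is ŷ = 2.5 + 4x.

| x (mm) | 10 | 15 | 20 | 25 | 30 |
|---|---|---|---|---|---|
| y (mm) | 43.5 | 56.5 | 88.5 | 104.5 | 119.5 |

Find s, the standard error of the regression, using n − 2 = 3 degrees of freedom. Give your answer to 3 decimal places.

s = 5.354

x=10: ŷ = 2.5 + 4·10 = 42.5; r = 43.5 − 42.5 = 1
x=15: ŷ = 2.5 + 4·15 = 62.5; r = 56.5 − 62.5 = -6
x=20: ŷ = 2.5 + 4·20 = 82.5; r = 88.5 − 82.5 = 6
x=25: ŷ = 2.5 + 4·25 = 102.5; r = 104.5 − 102.5 = 2
x=30: ŷ = 2.5 + 4·30 = 122.5; r = 119.5 − 122.5 = -3
SSE = 1 + 36 + 36 + 4 + 9 = 86
s = √(86/3) = √28.6667 ≈ 5.354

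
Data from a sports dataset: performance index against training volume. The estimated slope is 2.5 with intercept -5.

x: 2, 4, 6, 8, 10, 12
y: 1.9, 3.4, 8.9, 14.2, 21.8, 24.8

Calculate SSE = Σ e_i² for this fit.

x=2: ŷ = -5 + 2.5·2 = 0; e = 1.9 − 0 = 1.9
x=4: ŷ = -5 + 2.5·4 = 5; e = 3.4 − 5 = -1.6
x=6: ŷ = -5 + 2.5·6 = 10; e = 8.9 − 10 = -1.1
x=8: ŷ = -5 + 2.5·8 = 15; e = 14.2 − 15 = -0.8
x=10: ŷ = -5 + 2.5·10 = 20; e = 21.8 − 20 = 1.8
x=12: ŷ = -5 + 2.5·12 = 25; e = 24.8 − 25 = -0.2
SSE = 3.61 + 2.56 + 1.21 + 0.64 + 3.24 + 0.04 = 11.3

SSE = 11.3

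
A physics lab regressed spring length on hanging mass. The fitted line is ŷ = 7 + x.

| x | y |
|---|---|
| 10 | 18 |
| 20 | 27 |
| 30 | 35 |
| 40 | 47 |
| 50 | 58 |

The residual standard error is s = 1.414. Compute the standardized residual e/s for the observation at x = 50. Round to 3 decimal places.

0.707

ŷ = 7 + 50 = 57
e = 58 − 57 = 1
e/s = 1 / 1.414 = 0.707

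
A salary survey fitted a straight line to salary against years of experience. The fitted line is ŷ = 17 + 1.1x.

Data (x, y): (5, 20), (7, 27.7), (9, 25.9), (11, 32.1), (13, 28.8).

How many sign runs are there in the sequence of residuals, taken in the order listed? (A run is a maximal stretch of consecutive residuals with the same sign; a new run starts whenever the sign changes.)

5 runs

x=5: ŷ = 17 + 1.1·5 = 22.5; e = 20 − 22.5 = -2.5
x=7: ŷ = 17 + 1.1·7 = 24.7; e = 27.7 − 24.7 = 3
x=9: ŷ = 17 + 1.1·9 = 26.9; e = 25.9 − 26.9 = -1
x=11: ŷ = 17 + 1.1·11 = 29.1; e = 32.1 − 29.1 = 3
x=13: ŷ = 17 + 1.1·13 = 31.3; e = 28.8 − 31.3 = -2.5
Signs: − + − + −
Runs: −×1, +×1, −×1, +×1, −×1 → 5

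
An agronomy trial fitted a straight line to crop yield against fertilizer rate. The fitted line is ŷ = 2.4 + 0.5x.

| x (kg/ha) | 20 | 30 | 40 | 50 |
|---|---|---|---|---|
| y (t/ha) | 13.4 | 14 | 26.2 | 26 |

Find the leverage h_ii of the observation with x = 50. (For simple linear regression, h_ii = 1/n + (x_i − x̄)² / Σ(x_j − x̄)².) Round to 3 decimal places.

x̄ = (20 + 30 + 40 + 50)/4 = 35
Σ(x − x̄)² = 225 + 25 + 25 + 225 = 500
h = 1/4 + (15)²/500 = 0.25 + 0.45 = 0.700

h = 0.700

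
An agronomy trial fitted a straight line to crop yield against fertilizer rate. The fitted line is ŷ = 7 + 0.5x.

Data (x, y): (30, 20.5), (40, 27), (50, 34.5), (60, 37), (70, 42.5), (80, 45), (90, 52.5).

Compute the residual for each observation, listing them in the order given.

x=30: ŷ = 7 + 0.5·30 = 22; r = 20.5 − 22 = -1.5
x=40: ŷ = 7 + 0.5·40 = 27; r = 27 − 27 = 0
x=50: ŷ = 7 + 0.5·50 = 32; r = 34.5 − 32 = 2.5
x=60: ŷ = 7 + 0.5·60 = 37; r = 37 − 37 = 0
x=70: ŷ = 7 + 0.5·70 = 42; r = 42.5 − 42 = 0.5
x=80: ŷ = 7 + 0.5·80 = 47; r = 45 − 47 = -2
x=90: ŷ = 7 + 0.5·90 = 52; r = 52.5 − 52 = 0.5

-1.5, 0, 2.5, 0, 0.5, -2, 0.5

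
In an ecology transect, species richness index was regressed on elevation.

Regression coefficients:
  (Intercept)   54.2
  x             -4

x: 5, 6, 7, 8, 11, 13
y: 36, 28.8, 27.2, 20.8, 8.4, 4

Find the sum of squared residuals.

SSE = 14.64

x=5: ŷ = 54.2 − 4·5 = 34.2; r = 36 − 34.2 = 1.8
x=6: ŷ = 54.2 − 4·6 = 30.2; r = 28.8 − 30.2 = -1.4
x=7: ŷ = 54.2 − 4·7 = 26.2; r = 27.2 − 26.2 = 1
x=8: ŷ = 54.2 − 4·8 = 22.2; r = 20.8 − 22.2 = -1.4
x=11: ŷ = 54.2 − 4·11 = 10.2; r = 8.4 − 10.2 = -1.8
x=13: ŷ = 54.2 − 4·13 = 2.2; r = 4 − 2.2 = 1.8
SSE = 3.24 + 1.96 + 1 + 1.96 + 3.24 + 3.24 = 14.64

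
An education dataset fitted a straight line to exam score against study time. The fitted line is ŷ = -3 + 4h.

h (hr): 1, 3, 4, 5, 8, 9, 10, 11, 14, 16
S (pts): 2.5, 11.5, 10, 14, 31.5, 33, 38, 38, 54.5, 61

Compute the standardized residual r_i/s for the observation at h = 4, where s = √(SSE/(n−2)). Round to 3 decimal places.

-1.265

h=1: ŷ = -3 + 4·1 = 1; r = 2.5 − 1 = 1.5
h=3: ŷ = -3 + 4·3 = 9; r = 11.5 − 9 = 2.5
h=4: ŷ = -3 + 4·4 = 13; r = 10 − 13 = -3
h=5: ŷ = -3 + 4·5 = 17; r = 14 − 17 = -3
h=8: ŷ = -3 + 4·8 = 29; r = 31.5 − 29 = 2.5
h=9: ŷ = -3 + 4·9 = 33; r = 33 − 33 = 0
h=10: ŷ = -3 + 4·10 = 37; r = 38 − 37 = 1
h=11: ŷ = -3 + 4·11 = 41; r = 38 − 41 = -3
h=14: ŷ = -3 + 4·14 = 53; r = 54.5 − 53 = 1.5
h=16: ŷ = -3 + 4·16 = 61; r = 61 − 61 = 0
SSE = 2.25 + 6.25 + 9 + 9 + 6.25 + 0 + 1 + 9 + 2.25 + 0 = 45
s = √(45/8) = 2.37171
r/s = -3 / 2.37171 = -1.265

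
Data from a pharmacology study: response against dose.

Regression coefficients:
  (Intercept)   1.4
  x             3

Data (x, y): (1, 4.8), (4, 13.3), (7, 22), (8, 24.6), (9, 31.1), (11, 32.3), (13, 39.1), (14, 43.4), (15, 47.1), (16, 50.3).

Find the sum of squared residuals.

x=1: ŷ = 1.4 + 3·1 = 4.4; r = 4.8 − 4.4 = 0.4
x=4: ŷ = 1.4 + 3·4 = 13.4; r = 13.3 − 13.4 = -0.1
x=7: ŷ = 1.4 + 3·7 = 22.4; r = 22 − 22.4 = -0.4
x=8: ŷ = 1.4 + 3·8 = 25.4; r = 24.6 − 25.4 = -0.8
x=9: ŷ = 1.4 + 3·9 = 28.4; r = 31.1 − 28.4 = 2.7
x=11: ŷ = 1.4 + 3·11 = 34.4; r = 32.3 − 34.4 = -2.1
x=13: ŷ = 1.4 + 3·13 = 40.4; r = 39.1 − 40.4 = -1.3
x=14: ŷ = 1.4 + 3·14 = 43.4; r = 43.4 − 43.4 = 0
x=15: ŷ = 1.4 + 3·15 = 46.4; r = 47.1 − 46.4 = 0.7
x=16: ŷ = 1.4 + 3·16 = 49.4; r = 50.3 − 49.4 = 0.9
SSE = 0.16 + 0.01 + 0.16 + 0.64 + 7.29 + 4.41 + 1.69 + 0 + 0.49 + 0.81 = 15.66

SSE = 15.66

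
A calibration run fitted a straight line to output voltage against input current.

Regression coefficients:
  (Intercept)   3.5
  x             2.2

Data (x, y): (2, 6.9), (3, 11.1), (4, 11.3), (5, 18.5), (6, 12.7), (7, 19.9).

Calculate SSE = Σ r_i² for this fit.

x=2: ŷ = 3.5 + 2.2·2 = 7.9; r = 6.9 − 7.9 = -1
x=3: ŷ = 3.5 + 2.2·3 = 10.1; r = 11.1 − 10.1 = 1
x=4: ŷ = 3.5 + 2.2·4 = 12.3; r = 11.3 − 12.3 = -1
x=5: ŷ = 3.5 + 2.2·5 = 14.5; r = 18.5 − 14.5 = 4
x=6: ŷ = 3.5 + 2.2·6 = 16.7; r = 12.7 − 16.7 = -4
x=7: ŷ = 3.5 + 2.2·7 = 18.9; r = 19.9 − 18.9 = 1
SSE = 1 + 1 + 1 + 16 + 16 + 1 = 36

SSE = 36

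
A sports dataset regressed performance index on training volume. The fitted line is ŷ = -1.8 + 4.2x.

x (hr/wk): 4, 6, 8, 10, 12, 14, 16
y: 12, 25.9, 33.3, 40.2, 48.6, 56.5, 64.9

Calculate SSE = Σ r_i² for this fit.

x=4: ŷ = -1.8 + 4.2·4 = 15; r = 12 − 15 = -3
x=6: ŷ = -1.8 + 4.2·6 = 23.4; r = 25.9 − 23.4 = 2.5
x=8: ŷ = -1.8 + 4.2·8 = 31.8; r = 33.3 − 31.8 = 1.5
x=10: ŷ = -1.8 + 4.2·10 = 40.2; r = 40.2 − 40.2 = 0
x=12: ŷ = -1.8 + 4.2·12 = 48.6; r = 48.6 − 48.6 = 0
x=14: ŷ = -1.8 + 4.2·14 = 57; r = 56.5 − 57 = -0.5
x=16: ŷ = -1.8 + 4.2·16 = 65.4; r = 64.9 − 65.4 = -0.5
SSE = 9 + 6.25 + 2.25 + 0 + 0 + 0.25 + 0.25 = 18

SSE = 18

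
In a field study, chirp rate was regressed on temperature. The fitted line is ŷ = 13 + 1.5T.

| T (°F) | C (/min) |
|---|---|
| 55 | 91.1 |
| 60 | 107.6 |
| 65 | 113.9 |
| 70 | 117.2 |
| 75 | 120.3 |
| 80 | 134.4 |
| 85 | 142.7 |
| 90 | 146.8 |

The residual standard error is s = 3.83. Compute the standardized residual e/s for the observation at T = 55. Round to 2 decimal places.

ŷ = 13 + 1.5·55 = 95.5
e = 91.1 − 95.5 = -4.4
e/s = -4.4 / 3.83 = -1.15

-1.15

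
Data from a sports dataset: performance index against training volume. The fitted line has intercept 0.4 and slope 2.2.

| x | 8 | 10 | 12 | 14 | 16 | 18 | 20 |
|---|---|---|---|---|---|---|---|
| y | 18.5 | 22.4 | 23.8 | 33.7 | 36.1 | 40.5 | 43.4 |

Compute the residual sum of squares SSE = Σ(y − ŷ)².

SSE = 17

x=8: ŷ = 0.4 + 2.2·8 = 18; r = 18.5 − 18 = 0.5
x=10: ŷ = 0.4 + 2.2·10 = 22.4; r = 22.4 − 22.4 = 0
x=12: ŷ = 0.4 + 2.2·12 = 26.8; r = 23.8 − 26.8 = -3
x=14: ŷ = 0.4 + 2.2·14 = 31.2; r = 33.7 − 31.2 = 2.5
x=16: ŷ = 0.4 + 2.2·16 = 35.6; r = 36.1 − 35.6 = 0.5
x=18: ŷ = 0.4 + 2.2·18 = 40; r = 40.5 − 40 = 0.5
x=20: ŷ = 0.4 + 2.2·20 = 44.4; r = 43.4 − 44.4 = -1
SSE = 0.25 + 0 + 9 + 6.25 + 0.25 + 0.25 + 1 = 17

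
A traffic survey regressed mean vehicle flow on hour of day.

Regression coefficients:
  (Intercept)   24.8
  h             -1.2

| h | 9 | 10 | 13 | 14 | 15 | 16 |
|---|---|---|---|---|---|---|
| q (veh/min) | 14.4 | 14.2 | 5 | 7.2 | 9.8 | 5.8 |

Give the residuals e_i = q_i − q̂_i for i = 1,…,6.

0.4, 1.4, -4.2, -0.8, 3, 0.2

h=9: q̂ = 24.8 − 1.2·9 = 14; e = 14.4 − 14 = 0.4
h=10: q̂ = 24.8 − 1.2·10 = 12.8; e = 14.2 − 12.8 = 1.4
h=13: q̂ = 24.8 − 1.2·13 = 9.2; e = 5 − 9.2 = -4.2
h=14: q̂ = 24.8 − 1.2·14 = 8; e = 7.2 − 8 = -0.8
h=15: q̂ = 24.8 − 1.2·15 = 6.8; e = 9.8 − 6.8 = 3
h=16: q̂ = 24.8 − 1.2·16 = 5.6; e = 5.8 − 5.6 = 0.2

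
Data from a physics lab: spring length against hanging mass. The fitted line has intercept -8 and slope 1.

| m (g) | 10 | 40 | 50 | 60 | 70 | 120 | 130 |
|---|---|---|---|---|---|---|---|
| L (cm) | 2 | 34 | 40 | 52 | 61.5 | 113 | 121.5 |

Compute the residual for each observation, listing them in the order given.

m=10: ŷ = -8 + 10 = 2; e = 2 − 2 = 0
m=40: ŷ = -8 + 40 = 32; e = 34 − 32 = 2
m=50: ŷ = -8 + 50 = 42; e = 40 − 42 = -2
m=60: ŷ = -8 + 60 = 52; e = 52 − 52 = 0
m=70: ŷ = -8 + 70 = 62; e = 61.5 − 62 = -0.5
m=120: ŷ = -8 + 120 = 112; e = 113 − 112 = 1
m=130: ŷ = -8 + 130 = 122; e = 121.5 − 122 = -0.5

0, 2, -2, 0, -0.5, 1, -0.5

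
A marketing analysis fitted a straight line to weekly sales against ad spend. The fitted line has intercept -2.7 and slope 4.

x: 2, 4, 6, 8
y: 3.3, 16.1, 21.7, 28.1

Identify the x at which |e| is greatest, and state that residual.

x=2: ŷ = -2.7 + 4·2 = 5.3; e = 3.3 − 5.3 = -2
x=4: ŷ = -2.7 + 4·4 = 13.3; e = 16.1 − 13.3 = 2.8
x=6: ŷ = -2.7 + 4·6 = 21.3; e = 21.7 − 21.3 = 0.4
x=8: ŷ = -2.7 + 4·8 = 29.3; e = 28.1 − 29.3 = -1.2
Largest |e| is 2.8 at x = 4, residual 2.8.

x = 4, e = 2.8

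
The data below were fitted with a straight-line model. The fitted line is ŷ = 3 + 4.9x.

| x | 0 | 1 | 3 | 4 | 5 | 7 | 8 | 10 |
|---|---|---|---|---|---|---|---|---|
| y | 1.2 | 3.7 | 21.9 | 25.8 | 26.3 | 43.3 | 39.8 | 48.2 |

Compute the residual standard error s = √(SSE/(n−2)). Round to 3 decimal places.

s = 4.211

x=0: ŷ = 3 + 4.9·0 = 3; e = 1.2 − 3 = -1.8
x=1: ŷ = 3 + 4.9·1 = 7.9; e = 3.7 − 7.9 = -4.2
x=3: ŷ = 3 + 4.9·3 = 17.7; e = 21.9 − 17.7 = 4.2
x=4: ŷ = 3 + 4.9·4 = 22.6; e = 25.8 − 22.6 = 3.2
x=5: ŷ = 3 + 4.9·5 = 27.5; e = 26.3 − 27.5 = -1.2
x=7: ŷ = 3 + 4.9·7 = 37.3; e = 43.3 − 37.3 = 6
x=8: ŷ = 3 + 4.9·8 = 42.2; e = 39.8 − 42.2 = -2.4
x=10: ŷ = 3 + 4.9·10 = 52; e = 48.2 − 52 = -3.8
SSE = 3.24 + 17.64 + 17.64 + 10.24 + 1.44 + 36 + 5.76 + 14.44 = 106.4
s = √(106.4/6) = √17.7333 ≈ 4.211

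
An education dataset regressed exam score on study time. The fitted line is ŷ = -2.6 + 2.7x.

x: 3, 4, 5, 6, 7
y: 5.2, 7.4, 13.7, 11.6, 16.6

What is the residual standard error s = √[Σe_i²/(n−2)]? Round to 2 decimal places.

x=3: ŷ = -2.6 + 2.7·3 = 5.5; e = 5.2 − 5.5 = -0.3
x=4: ŷ = -2.6 + 2.7·4 = 8.2; e = 7.4 − 8.2 = -0.8
x=5: ŷ = -2.6 + 2.7·5 = 10.9; e = 13.7 − 10.9 = 2.8
x=6: ŷ = -2.6 + 2.7·6 = 13.6; e = 11.6 − 13.6 = -2
x=7: ŷ = -2.6 + 2.7·7 = 16.3; e = 16.6 − 16.3 = 0.3
SSE = 0.09 + 0.64 + 7.84 + 4 + 0.09 = 12.66
s = √(12.66/3) = √4.22 ≈ 2.05

s = 2.05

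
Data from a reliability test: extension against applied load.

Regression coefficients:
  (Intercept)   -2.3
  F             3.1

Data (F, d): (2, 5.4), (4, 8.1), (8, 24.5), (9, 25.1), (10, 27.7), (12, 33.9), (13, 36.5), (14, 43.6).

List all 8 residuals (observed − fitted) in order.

F=2: d̂ = -2.3 + 3.1·2 = 3.9; e = 5.4 − 3.9 = 1.5
F=4: d̂ = -2.3 + 3.1·4 = 10.1; e = 8.1 − 10.1 = -2
F=8: d̂ = -2.3 + 3.1·8 = 22.5; e = 24.5 − 22.5 = 2
F=9: d̂ = -2.3 + 3.1·9 = 25.6; e = 25.1 − 25.6 = -0.5
F=10: d̂ = -2.3 + 3.1·10 = 28.7; e = 27.7 − 28.7 = -1
F=12: d̂ = -2.3 + 3.1·12 = 34.9; e = 33.9 − 34.9 = -1
F=13: d̂ = -2.3 + 3.1·13 = 38; e = 36.5 − 38 = -1.5
F=14: d̂ = -2.3 + 3.1·14 = 41.1; e = 43.6 − 41.1 = 2.5

1.5, -2, 2, -0.5, -1, -1, -1.5, 2.5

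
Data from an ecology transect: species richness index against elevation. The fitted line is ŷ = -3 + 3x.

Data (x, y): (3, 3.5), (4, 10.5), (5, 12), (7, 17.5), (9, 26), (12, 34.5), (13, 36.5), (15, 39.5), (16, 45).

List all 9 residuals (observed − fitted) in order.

x=3: ŷ = -3 + 3·3 = 6; r = 3.5 − 6 = -2.5
x=4: ŷ = -3 + 3·4 = 9; r = 10.5 − 9 = 1.5
x=5: ŷ = -3 + 3·5 = 12; r = 12 − 12 = 0
x=7: ŷ = -3 + 3·7 = 18; r = 17.5 − 18 = -0.5
x=9: ŷ = -3 + 3·9 = 24; r = 26 − 24 = 2
x=12: ŷ = -3 + 3·12 = 33; r = 34.5 − 33 = 1.5
x=13: ŷ = -3 + 3·13 = 36; r = 36.5 − 36 = 0.5
x=15: ŷ = -3 + 3·15 = 42; r = 39.5 − 42 = -2.5
x=16: ŷ = -3 + 3·16 = 45; r = 45 − 45 = 0

-2.5, 1.5, 0, -0.5, 2, 1.5, 0.5, -2.5, 0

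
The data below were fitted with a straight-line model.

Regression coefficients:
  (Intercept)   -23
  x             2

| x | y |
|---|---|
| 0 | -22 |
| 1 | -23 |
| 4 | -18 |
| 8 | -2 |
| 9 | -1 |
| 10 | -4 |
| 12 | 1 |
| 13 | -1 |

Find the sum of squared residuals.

SSE = 72

x=0: ŷ = -23 + 2·0 = -23; e = -22 − (-23) = 1
x=1: ŷ = -23 + 2·1 = -21; e = -23 − (-21) = -2
x=4: ŷ = -23 + 2·4 = -15; e = -18 − (-15) = -3
x=8: ŷ = -23 + 2·8 = -7; e = -2 − (-7) = 5
x=9: ŷ = -23 + 2·9 = -5; e = -1 − (-5) = 4
x=10: ŷ = -23 + 2·10 = -3; e = -4 − (-3) = -1
x=12: ŷ = -23 + 2·12 = 1; e = 1 − 1 = 0
x=13: ŷ = -23 + 2·13 = 3; e = -1 − 3 = -4
SSE = 1 + 4 + 9 + 25 + 16 + 1 + 0 + 16 = 72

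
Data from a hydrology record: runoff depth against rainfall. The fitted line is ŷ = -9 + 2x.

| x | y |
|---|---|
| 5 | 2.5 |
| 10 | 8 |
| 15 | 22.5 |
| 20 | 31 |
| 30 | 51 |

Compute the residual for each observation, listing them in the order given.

x=5: ŷ = -9 + 2·5 = 1; e = 2.5 − 1 = 1.5
x=10: ŷ = -9 + 2·10 = 11; e = 8 − 11 = -3
x=15: ŷ = -9 + 2·15 = 21; e = 22.5 − 21 = 1.5
x=20: ŷ = -9 + 2·20 = 31; e = 31 − 31 = 0
x=30: ŷ = -9 + 2·30 = 51; e = 51 − 51 = 0

1.5, -3, 1.5, 0, 0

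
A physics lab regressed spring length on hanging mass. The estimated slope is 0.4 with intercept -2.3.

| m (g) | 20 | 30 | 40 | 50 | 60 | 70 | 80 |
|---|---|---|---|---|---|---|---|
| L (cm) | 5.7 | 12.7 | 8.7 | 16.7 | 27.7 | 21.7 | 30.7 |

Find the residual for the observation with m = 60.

r = 6

ŷ = -2.3 + 0.4·60 = 21.7
r = 27.7 − 21.7 = 6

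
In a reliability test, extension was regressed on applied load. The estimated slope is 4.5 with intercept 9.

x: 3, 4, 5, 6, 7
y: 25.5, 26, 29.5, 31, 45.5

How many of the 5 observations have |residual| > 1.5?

x=3: ŷ = 9 + 4.5·3 = 22.5; e = 25.5 − 22.5 = 3
x=4: ŷ = 9 + 4.5·4 = 27; e = 26 − 27 = -1
x=5: ŷ = 9 + 4.5·5 = 31.5; e = 29.5 − 31.5 = -2
x=6: ŷ = 9 + 4.5·6 = 36; e = 31 − 36 = -5
x=7: ŷ = 9 + 4.5·7 = 40.5; e = 45.5 − 40.5 = 5
|e| > 1.5: x=3 (|e|=3), x=5 (|e|=2), x=6 (|e|=5), x=7 (|e|=5) → 4

4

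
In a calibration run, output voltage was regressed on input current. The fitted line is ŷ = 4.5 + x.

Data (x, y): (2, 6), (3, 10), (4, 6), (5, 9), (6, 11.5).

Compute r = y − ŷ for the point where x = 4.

ŷ = 4.5 + 4 = 8.5
r = 6 − 8.5 = -2.5

r = -2.5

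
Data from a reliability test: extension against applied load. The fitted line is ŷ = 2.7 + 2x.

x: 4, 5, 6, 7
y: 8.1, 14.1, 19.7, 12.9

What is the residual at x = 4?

ŷ = 2.7 + 2·4 = 10.7
r = 8.1 − 10.7 = -2.6

r = -2.6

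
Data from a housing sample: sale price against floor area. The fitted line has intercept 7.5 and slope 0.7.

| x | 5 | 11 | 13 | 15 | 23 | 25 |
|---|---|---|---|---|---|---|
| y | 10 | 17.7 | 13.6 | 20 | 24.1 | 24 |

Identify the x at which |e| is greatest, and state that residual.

x=5: ŷ = 7.5 + 0.7·5 = 11; e = 10 − 11 = -1
x=11: ŷ = 7.5 + 0.7·11 = 15.2; e = 17.7 − 15.2 = 2.5
x=13: ŷ = 7.5 + 0.7·13 = 16.6; e = 13.6 − 16.6 = -3
x=15: ŷ = 7.5 + 0.7·15 = 18; e = 20 − 18 = 2
x=23: ŷ = 7.5 + 0.7·23 = 23.6; e = 24.1 − 23.6 = 0.5
x=25: ŷ = 7.5 + 0.7·25 = 25; e = 24 − 25 = -1
Largest |e| is 3 at x = 13, residual -3.

x = 13, e = -3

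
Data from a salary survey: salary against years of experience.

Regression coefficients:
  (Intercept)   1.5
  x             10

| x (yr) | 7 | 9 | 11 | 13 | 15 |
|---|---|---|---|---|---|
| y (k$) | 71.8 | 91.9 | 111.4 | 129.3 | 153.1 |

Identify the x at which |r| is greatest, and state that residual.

x = 13, r = -2.2

x=7: ŷ = 1.5 + 10·7 = 71.5; r = 71.8 − 71.5 = 0.3
x=9: ŷ = 1.5 + 10·9 = 91.5; r = 91.9 − 91.5 = 0.4
x=11: ŷ = 1.5 + 10·11 = 111.5; r = 111.4 − 111.5 = -0.1
x=13: ŷ = 1.5 + 10·13 = 131.5; r = 129.3 − 131.5 = -2.2
x=15: ŷ = 1.5 + 10·15 = 151.5; r = 153.1 − 151.5 = 1.6
Largest |r| is 2.2 at x = 13, residual -2.2.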